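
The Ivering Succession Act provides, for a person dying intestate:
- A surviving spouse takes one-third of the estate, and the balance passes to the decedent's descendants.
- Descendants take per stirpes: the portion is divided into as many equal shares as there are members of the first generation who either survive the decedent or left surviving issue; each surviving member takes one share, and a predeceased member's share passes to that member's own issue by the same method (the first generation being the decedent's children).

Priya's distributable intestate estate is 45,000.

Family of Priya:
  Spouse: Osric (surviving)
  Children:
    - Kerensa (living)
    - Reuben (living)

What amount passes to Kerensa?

Kerensa receives 15,000.

Osric takes one-third of 45,000 = 15,000. The remaining 30,000 passes to the descendants.
The descendants' portion (30,000) is divided into 2 shares of 15,000: Kerensa and Reuben each take 15,000.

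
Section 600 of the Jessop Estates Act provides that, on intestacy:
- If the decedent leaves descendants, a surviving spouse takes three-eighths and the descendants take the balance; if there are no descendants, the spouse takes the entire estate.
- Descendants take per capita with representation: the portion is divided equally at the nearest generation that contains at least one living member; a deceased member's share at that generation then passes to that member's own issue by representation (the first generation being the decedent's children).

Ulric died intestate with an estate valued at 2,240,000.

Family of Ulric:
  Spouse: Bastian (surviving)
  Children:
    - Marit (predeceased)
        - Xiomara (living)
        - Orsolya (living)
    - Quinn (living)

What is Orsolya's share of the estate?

Bastian takes three-eighths of 2,240,000 = 840,000. The remaining 1,400,000 passes to the descendants.
The descendants' portion (1,400,000) is divided into 2 shares of 700,000: Quinn takes 700,000; Marit's 700,000 share passes to Marit's issue.
Marit's share (700,000) is divided into 2 shares of 350,000: Xiomara and Orsolya each take 350,000.

Orsolya receives 350,000.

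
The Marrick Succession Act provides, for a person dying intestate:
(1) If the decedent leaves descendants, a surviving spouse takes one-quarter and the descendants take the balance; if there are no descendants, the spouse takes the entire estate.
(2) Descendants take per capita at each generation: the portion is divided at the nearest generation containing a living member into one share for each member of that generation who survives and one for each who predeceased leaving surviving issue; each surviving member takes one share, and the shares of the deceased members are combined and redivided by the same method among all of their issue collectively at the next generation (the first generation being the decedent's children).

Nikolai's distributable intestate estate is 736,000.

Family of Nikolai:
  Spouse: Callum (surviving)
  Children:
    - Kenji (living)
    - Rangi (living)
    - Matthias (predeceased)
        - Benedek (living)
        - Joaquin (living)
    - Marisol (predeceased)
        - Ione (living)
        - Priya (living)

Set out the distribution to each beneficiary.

Callum: 184,000; Kenji: 138,000; Rangi: 138,000; Benedek: 69,000; Joaquin: 69,000; Ione: 69,000; Priya: 69,000

Callum takes one-quarter of 736,000 = 184,000. The remaining 552,000 passes to the descendants.
The descendants' portion (552,000) is divided at the children's generation into 4 shares of 138,000. Kenji and Rangi each take 138,000. The 2 shares of the deceased (Matthias and Marisol) are combined into a pool of 276,000.
That pool (276,000) is divided at the grandchildren's generation equally among Benedek, Joaquin, Ione, and Priya: 69,000 each.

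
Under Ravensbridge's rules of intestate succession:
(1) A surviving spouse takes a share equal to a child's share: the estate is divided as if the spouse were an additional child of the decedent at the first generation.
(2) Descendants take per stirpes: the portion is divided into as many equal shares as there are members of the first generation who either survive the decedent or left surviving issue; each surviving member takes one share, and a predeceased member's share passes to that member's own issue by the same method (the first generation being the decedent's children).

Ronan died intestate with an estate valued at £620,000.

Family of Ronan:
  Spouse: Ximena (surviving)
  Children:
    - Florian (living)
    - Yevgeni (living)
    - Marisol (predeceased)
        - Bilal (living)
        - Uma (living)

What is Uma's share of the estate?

The spouse counts as an additional share at the children's level, so there are 4 primary shares of £155,000. Ximena takes one such share (£155,000).
The children's combined portion (£465,000) is divided into 3 shares of £155,000: Florian and Yevgeni each take £155,000; Marisol's £155,000 share passes to Marisol's issue.
Marisol's share (£155,000) is divided into 2 shares of £77,500: Bilal and Uma each take £77,500.

Uma receives £77,500.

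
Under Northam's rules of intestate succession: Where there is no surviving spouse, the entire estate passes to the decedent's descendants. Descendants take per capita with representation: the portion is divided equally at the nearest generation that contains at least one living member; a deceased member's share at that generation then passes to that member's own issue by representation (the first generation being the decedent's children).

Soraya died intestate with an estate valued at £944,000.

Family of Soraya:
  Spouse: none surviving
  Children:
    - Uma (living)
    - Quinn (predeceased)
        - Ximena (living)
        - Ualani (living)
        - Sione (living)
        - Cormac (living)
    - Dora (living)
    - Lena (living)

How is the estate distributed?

The entire £944,000 passes to the descendants.
That amount (£944,000) is divided into 4 shares of £236,000: Uma, Dora, and Lena each take £236,000; Quinn's £236,000 share passes to Quinn's issue.
Quinn's share (£236,000) is divided into 4 shares of £59,000: Ximena, Ualani, Sione, and Cormac each take £59,000.

Uma: £236,000; Ximena: £59,000; Ualani: £59,000; Sione: £59,000; Cormac: £59,000; Dora: £236,000; Lena: £236,000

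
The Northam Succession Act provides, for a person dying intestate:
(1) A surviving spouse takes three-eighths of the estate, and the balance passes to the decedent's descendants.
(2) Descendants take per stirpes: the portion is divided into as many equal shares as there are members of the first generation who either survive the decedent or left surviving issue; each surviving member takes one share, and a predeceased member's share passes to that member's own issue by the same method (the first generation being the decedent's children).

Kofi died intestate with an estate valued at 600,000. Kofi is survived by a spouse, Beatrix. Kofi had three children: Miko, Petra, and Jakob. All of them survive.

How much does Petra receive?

Petra receives 125,000.

Beatrix takes three-eighths of 600,000 = 225,000. The remaining 375,000 passes to the descendants.
The descendants' portion (375,000) is divided into 3 shares of 125,000: Miko, Petra, and Jakob each take 125,000.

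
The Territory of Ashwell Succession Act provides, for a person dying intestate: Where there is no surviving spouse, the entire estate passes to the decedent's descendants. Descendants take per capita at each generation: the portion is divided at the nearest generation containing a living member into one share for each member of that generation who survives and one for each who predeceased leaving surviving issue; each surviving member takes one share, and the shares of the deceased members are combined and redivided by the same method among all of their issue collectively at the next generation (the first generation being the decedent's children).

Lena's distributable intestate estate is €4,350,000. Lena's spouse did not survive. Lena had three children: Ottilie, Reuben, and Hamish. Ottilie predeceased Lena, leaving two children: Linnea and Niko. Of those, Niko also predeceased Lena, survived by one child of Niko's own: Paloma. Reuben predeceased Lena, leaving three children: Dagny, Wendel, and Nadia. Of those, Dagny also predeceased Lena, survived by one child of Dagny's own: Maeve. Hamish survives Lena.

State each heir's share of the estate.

Linnea: €580,000; Paloma: €580,000; Maeve: €580,000; Wendel: €580,000; Nadia: €580,000; Hamish: €1,450,000

The entire €4,350,000 passes to the descendants.
That amount (€4,350,000) is divided at the children's generation into 3 shares of €1,450,000. Hamish takes €1,450,000. The 2 shares of the deceased (Ottilie and Reuben) are combined into a pool of €2,900,000.
That pool (€2,900,000) is divided at the grandchildren's generation into 5 shares of €580,000. Linnea, Wendel, and Nadia each take €580,000. The 2 shares of the deceased (Niko and Dagny) are combined into a pool of €1,160,000.
That pool (€1,160,000) is divided at the great-grandchildren's generation equally among Paloma and Maeve: €580,000 each.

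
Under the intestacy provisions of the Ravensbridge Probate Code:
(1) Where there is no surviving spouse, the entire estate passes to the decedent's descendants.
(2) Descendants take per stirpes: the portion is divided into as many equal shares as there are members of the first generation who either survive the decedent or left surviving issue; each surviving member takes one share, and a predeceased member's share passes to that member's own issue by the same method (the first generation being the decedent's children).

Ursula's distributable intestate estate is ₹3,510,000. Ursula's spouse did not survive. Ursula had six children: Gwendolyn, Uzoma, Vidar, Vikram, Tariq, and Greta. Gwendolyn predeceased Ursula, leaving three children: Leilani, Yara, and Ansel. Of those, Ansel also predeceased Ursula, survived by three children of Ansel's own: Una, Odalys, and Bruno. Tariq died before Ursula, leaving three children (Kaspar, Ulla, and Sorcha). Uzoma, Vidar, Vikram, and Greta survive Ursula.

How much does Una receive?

Una receives ₹65,000.

The entire ₹3,510,000 passes to the descendants.
That amount (₹3,510,000) is divided into 6 shares of ₹585,000: Uzoma, Vidar, Vikram, and Greta each take ₹585,000; Gwendolyn's ₹585,000 share passes to Gwendolyn's issue; Tariq's ₹585,000 share passes to Tariq's issue.
Gwendolyn's share (₹585,000) is divided into 3 shares of ₹195,000: Leilani and Yara each take ₹195,000; Ansel's ₹195,000 share passes to Ansel's issue.
Ansel's share (₹195,000) is divided into 3 shares of ₹65,000: Una, Odalys, and Bruno each take ₹65,000.
Tariq's share (₹585,000) is divided into 3 shares of ₹195,000: Kaspar, Ulla, and Sorcha each take ₹195,000.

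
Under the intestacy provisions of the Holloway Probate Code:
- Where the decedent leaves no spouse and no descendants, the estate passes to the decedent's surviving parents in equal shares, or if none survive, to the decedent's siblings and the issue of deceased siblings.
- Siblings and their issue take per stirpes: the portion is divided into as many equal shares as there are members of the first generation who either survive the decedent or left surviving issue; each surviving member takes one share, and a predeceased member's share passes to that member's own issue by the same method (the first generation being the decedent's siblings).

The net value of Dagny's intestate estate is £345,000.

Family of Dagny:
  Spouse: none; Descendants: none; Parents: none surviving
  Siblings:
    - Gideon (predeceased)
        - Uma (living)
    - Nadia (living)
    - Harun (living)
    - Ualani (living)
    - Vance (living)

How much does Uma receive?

The entire £345,000 passes to the siblings and their issue.
That amount (£345,000) is divided into 5 shares of £69,000: Nadia, Harun, Ualani, and Vance each take £69,000; Gideon's £69,000 share passes to Gideon's issue.
Gideon's share (£69,000) passes entirely to Uma.

Uma receives £69,000.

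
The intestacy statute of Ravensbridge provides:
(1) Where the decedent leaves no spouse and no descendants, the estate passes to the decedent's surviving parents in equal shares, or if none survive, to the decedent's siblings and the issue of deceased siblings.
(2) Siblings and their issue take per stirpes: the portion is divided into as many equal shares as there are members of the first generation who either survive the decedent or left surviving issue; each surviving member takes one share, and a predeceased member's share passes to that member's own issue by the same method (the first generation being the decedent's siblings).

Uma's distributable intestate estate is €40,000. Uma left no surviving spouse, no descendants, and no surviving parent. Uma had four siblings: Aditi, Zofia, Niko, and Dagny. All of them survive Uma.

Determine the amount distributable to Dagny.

The entire €40,000 passes to the siblings and their issue.
That amount (€40,000) is divided into 4 shares of €10,000: Aditi, Zofia, Niko, and Dagny each take €10,000.

Dagny receives €10,000.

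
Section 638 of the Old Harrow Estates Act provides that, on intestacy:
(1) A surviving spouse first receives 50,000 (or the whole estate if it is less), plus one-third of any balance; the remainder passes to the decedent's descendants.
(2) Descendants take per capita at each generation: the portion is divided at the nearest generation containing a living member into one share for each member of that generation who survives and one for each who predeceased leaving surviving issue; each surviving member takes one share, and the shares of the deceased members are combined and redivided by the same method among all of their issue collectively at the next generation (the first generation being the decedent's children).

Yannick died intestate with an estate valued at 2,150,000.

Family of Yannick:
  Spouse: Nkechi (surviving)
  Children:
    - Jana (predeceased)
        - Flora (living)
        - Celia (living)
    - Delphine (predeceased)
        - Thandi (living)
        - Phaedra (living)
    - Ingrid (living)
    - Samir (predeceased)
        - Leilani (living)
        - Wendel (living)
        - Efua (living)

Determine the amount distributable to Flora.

Nkechi first takes 50,000, leaving a balance of 2,100,000. Nkechi then takes one-third of the balance (700,000), for a total of 750,000. The remaining 1,400,000 passes to the descendants.
The descendants' portion (1,400,000) is divided at the children's generation into 4 shares of 350,000. Ingrid takes 350,000. The 3 shares of the deceased (Jana, Delphine, and Samir) are combined into a pool of 1,050,000.
That pool (1,050,000) is divided at the grandchildren's generation equally among Flora, Celia, Thandi, Phaedra, Leilani, Wendel, and Efua: 150,000 each.

Flora receives 150,000.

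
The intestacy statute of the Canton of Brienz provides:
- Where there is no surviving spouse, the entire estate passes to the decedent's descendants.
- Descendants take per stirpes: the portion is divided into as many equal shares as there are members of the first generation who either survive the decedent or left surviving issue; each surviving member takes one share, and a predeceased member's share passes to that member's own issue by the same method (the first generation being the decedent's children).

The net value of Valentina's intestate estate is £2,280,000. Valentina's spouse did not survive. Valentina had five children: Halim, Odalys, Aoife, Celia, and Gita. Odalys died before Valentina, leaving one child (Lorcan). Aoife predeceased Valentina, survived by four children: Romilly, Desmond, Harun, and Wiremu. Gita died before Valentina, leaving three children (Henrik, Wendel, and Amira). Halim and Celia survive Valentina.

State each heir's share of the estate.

The entire £2,280,000 passes to the descendants.
That amount (£2,280,000) is divided into 5 shares of £456,000: Halim and Celia each take £456,000; Odalys's £456,000 share passes to Odalys's issue; Aoife's £456,000 share passes to Aoife's issue; Gita's £456,000 share passes to Gita's issue.
Odalys's share (£456,000) passes entirely to Lorcan.
Aoife's share (£456,000) is divided into 4 shares of £114,000: Romilly, Desmond, Harun, and Wiremu each take £114,000.
Gita's share (£456,000) is divided into 3 shares of £152,000: Henrik, Wendel, and Amira each take £152,000.

Halim: £456,000; Lorcan: £456,000; Romilly: £114,000; Desmond: £114,000; Harun: £114,000; Wiremu: £114,000; Celia: £456,000; Henrik: £152,000; Wendel: £152,000; Amira: £152,000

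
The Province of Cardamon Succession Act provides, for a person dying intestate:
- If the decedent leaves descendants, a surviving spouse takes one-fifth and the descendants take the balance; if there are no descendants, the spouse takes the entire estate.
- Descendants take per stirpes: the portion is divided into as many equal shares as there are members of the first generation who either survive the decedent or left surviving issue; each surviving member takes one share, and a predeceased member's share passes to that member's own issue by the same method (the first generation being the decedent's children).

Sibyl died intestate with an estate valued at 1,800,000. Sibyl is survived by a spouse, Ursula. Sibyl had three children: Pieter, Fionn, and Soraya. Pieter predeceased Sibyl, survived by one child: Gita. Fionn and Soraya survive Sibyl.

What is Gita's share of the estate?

Ursula takes one-fifth of 1,800,000 = 360,000. The remaining 1,440,000 passes to the descendants.
The descendants' portion (1,440,000) is divided into 3 shares of 480,000: Fionn and Soraya each take 480,000; Pieter's 480,000 share passes to Pieter's issue.
Pieter's share (480,000) passes entirely to Gita.

Gita receives 480,000.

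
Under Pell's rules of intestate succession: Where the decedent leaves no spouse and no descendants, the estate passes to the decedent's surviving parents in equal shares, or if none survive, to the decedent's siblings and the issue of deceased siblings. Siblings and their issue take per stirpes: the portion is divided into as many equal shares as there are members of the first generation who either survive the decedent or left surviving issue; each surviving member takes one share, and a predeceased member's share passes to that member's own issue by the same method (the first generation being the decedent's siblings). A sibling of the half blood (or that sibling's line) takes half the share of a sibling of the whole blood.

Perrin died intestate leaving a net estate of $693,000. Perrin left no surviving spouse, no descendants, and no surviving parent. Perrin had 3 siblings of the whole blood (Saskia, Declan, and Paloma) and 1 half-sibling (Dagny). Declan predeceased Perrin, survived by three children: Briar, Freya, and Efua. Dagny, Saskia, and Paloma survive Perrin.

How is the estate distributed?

Dagny: $99,000; Saskia: $198,000; Briar: $66,000; Freya: $66,000; Efua: $66,000; Paloma: $198,000

The entire $693,000 passes to the siblings and their issue.
Counting each half-blood sibling's line as half a unit, there are 7/2 units in $693,000, so one unit is $198,000. Whole-blood lines (Saskia, Declan, and Paloma) take $198,000 each; half-blood lines (Dagny) take $99,000 each.
Declan's share ($198,000) is divided into 3 shares of $66,000: Briar, Freya, and Efua each take $66,000.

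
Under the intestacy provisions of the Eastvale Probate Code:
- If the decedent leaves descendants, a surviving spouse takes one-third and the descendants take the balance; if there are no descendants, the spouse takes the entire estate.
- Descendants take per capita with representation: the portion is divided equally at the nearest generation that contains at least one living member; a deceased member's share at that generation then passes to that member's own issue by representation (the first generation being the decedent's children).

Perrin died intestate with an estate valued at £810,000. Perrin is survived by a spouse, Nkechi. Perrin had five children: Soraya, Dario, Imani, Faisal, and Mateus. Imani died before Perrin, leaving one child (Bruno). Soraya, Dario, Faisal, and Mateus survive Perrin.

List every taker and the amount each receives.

Nkechi: £270,000; Soraya: £108,000; Dario: £108,000; Bruno: £108,000; Faisal: £108,000; Mateus: £108,000

Nkechi takes one-third of £810,000 = £270,000. The remaining £540,000 passes to the descendants.
The descendants' portion (£540,000) is divided into 5 shares of £108,000: Soraya, Dario, Faisal, and Mateus each take £108,000; Imani's £108,000 share passes to Imani's issue.
Imani's share (£108,000) passes entirely to Bruno.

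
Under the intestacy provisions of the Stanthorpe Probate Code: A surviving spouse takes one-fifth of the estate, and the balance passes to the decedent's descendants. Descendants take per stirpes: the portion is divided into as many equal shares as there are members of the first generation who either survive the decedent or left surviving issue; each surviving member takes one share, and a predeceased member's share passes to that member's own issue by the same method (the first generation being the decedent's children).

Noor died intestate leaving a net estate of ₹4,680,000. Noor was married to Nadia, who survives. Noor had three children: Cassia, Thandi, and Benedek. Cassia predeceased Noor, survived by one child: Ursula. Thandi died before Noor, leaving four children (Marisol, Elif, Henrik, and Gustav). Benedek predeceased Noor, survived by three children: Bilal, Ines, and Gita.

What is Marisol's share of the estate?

Nadia takes one-fifth of ₹4,680,000 = ₹936,000. The remaining ₹3,744,000 passes to the descendants.
The descendants' portion (₹3,744,000) is divided into 3 shares of ₹1,248,000: Cassia's ₹1,248,000 share passes to Cassia's issue; Thandi's ₹1,248,000 share passes to Thandi's issue; Benedek's ₹1,248,000 share passes to Benedek's issue.
Cassia's share (₹1,248,000) passes entirely to Ursula.
Thandi's share (₹1,248,000) is divided into 4 shares of ₹312,000: Marisol, Elif, Henrik, and Gustav each take ₹312,000.
Benedek's share (₹1,248,000) is divided into 3 shares of ₹416,000: Bilal, Ines, and Gita each take ₹416,000.

Marisol receives ₹312,000.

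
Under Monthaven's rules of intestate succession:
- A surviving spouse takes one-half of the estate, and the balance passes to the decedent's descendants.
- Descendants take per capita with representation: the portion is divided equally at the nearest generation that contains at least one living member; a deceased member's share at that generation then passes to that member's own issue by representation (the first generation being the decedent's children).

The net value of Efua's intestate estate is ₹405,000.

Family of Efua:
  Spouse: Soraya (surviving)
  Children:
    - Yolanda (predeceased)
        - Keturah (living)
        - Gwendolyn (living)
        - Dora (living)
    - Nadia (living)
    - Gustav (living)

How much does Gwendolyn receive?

Gwendolyn receives ₹22,500.

Soraya takes one-half of ₹405,000 = ₹202,500. The remaining ₹202,500 passes to the descendants.
The descendants' portion (₹202,500) is divided into 3 shares of ₹67,500: Nadia and Gustav each take ₹67,500; Yolanda's ₹67,500 share passes to Yolanda's issue.
Yolanda's share (₹67,500) is divided into 3 shares of ₹22,500: Keturah, Gwendolyn, and Dora each take ₹22,500.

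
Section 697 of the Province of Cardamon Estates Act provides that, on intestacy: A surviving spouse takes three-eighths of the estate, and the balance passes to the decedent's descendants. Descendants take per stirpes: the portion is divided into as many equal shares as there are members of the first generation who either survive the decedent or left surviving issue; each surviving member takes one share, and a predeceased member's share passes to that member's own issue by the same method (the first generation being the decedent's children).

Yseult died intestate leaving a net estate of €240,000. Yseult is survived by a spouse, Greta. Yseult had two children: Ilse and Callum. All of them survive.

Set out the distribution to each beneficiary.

Greta takes three-eighths of €240,000 = €90,000. The remaining €150,000 passes to the descendants.
The descendants' portion (€150,000) is divided into 2 shares of €75,000: Ilse and Callum each take €75,000.

Greta: €90,000; Ilse: €75,000; Callum: €75,000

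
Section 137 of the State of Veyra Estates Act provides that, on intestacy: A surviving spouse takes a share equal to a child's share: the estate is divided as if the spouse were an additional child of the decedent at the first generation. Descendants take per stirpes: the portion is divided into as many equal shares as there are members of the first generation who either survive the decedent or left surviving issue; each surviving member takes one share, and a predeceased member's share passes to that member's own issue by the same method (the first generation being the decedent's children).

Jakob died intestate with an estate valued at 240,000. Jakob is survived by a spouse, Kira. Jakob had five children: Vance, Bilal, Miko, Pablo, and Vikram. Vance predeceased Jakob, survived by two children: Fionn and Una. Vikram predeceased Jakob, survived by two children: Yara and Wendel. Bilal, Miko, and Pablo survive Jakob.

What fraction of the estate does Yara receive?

Yara receives 1/12 of the estate.

The spouse counts as an additional share at the children's level, so there are 6 primary shares of 40,000. Kira takes one such share (40,000).
The children's combined portion (200,000) is divided into 5 shares of 40,000: Bilal, Miko, and Pablo each take 40,000; Vance's 40,000 share passes to Vance's issue; Vikram's 40,000 share passes to Vikram's issue.
Vance's share (40,000) is divided into 2 shares of 20,000: Fionn and Una each take 20,000.
Vikram's share (40,000) is divided into 2 shares of 20,000: Yara and Wendel each take 20,000.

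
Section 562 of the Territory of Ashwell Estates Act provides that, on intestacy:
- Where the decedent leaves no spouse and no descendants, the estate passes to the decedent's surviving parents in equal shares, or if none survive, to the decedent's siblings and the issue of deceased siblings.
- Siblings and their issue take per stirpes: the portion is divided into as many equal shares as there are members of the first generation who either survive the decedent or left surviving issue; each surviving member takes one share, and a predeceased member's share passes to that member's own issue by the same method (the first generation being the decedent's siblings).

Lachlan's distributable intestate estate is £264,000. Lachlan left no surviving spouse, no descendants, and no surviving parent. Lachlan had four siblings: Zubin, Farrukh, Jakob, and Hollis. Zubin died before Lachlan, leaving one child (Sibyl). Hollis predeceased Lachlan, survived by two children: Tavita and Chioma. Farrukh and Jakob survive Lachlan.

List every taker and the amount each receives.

The entire £264,000 passes to the siblings and their issue.
That amount (£264,000) is divided into 4 shares of £66,000: Farrukh and Jakob each take £66,000; Zubin's £66,000 share passes to Zubin's issue; Hollis's £66,000 share passes to Hollis's issue.
Zubin's share (£66,000) passes entirely to Sibyl.
Hollis's share (£66,000) is divided into 2 shares of £33,000: Tavita and Chioma each take £33,000.

Sibyl: £66,000; Farrukh: £66,000; Jakob: £66,000; Tavita: £33,000; Chioma: £33,000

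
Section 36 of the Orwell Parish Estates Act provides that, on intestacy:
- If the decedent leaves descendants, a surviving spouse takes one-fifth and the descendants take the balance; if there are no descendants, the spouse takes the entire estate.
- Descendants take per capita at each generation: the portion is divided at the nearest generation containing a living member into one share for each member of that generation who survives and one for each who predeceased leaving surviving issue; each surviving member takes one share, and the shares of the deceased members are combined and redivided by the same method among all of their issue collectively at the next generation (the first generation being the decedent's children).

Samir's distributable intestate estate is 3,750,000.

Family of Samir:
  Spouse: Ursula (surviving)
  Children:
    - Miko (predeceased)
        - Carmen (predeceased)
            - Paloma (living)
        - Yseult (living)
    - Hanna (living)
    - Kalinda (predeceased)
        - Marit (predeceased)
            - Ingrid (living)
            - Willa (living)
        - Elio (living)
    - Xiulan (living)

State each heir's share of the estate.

Ursula takes one-fifth of 3,750,000 = 750,000. The remaining 3,000,000 passes to the descendants.
The descendants' portion (3,000,000) is divided at the children's generation into 4 shares of 750,000. Hanna and Xiulan each take 750,000. The 2 shares of the deceased (Miko and Kalinda) are combined into a pool of 1,500,000.
That pool (1,500,000) is divided at the grandchildren's generation into 4 shares of 375,000. Yseult and Elio each take 375,000. The 2 shares of the deceased (Carmen and Marit) are combined into a pool of 750,000.
That pool (750,000) is divided at the great-grandchildren's generation equally among Paloma, Ingrid, and Willa: 250,000 each.

Ursula: 750,000; Paloma: 250,000; Yseult: 375,000; Hanna: 750,000; Ingrid: 250,000; Willa: 250,000; Elio: 375,000; Xiulan: 750,000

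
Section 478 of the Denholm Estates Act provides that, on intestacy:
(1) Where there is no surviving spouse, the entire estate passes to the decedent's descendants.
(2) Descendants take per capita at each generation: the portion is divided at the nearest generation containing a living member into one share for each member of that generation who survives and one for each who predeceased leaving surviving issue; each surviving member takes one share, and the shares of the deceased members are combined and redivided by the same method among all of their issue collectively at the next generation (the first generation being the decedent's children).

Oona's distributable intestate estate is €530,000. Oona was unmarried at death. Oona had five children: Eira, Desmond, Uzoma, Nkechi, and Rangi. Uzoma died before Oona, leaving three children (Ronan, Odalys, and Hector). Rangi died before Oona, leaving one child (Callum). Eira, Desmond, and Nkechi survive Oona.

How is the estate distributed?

The entire €530,000 passes to the descendants.
That amount (€530,000) is divided at the children's generation into 5 shares of €106,000. Eira, Desmond, and Nkechi each take €106,000. The 2 shares of the deceased (Uzoma and Rangi) are combined into a pool of €212,000.
That pool (€212,000) is divided at the grandchildren's generation equally among Ronan, Odalys, Hector, and Callum: €53,000 each.

Eira: €106,000; Desmond: €106,000; Ronan: €53,000; Odalys: €53,000; Hector: €53,000; Nkechi: €106,000; Callum: €53,000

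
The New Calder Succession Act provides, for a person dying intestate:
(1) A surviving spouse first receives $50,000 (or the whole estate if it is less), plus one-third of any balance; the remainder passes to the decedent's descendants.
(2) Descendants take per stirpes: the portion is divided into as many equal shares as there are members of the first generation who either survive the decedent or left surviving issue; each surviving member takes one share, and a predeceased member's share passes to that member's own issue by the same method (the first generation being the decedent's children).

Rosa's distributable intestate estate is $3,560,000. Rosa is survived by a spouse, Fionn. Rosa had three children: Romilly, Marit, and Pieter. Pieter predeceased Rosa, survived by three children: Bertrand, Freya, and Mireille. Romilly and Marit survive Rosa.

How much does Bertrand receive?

Fionn first takes $50,000, leaving a balance of $3,510,000. Fionn then takes one-third of the balance ($1,170,000), for a total of $1,220,000. The remaining $2,340,000 passes to the descendants.
The descendants' portion ($2,340,000) is divided into 3 shares of $780,000: Romilly and Marit each take $780,000; Pieter's $780,000 share passes to Pieter's issue.
Pieter's share ($780,000) is divided into 3 shares of $260,000: Bertrand, Freya, and Mireille each take $260,000.

Bertrand receives $260,000.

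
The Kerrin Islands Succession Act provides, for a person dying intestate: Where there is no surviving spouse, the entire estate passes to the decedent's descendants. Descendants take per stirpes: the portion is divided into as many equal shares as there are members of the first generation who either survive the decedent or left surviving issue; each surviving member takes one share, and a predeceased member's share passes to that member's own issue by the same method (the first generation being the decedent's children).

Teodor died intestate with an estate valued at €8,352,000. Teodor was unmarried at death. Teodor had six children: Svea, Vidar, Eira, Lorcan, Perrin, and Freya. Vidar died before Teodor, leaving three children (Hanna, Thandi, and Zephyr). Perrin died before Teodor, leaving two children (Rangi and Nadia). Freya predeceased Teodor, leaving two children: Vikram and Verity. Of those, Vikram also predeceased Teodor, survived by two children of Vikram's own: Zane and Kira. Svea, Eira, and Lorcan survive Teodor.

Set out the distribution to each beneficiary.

Svea: €1,392,000; Hanna: €464,000; Thandi: €464,000; Zephyr: €464,000; Eira: €1,392,000; Lorcan: €1,392,000; Rangi: €696,000; Nadia: €696,000; Zane: €348,000; Kira: €348,000; Verity: €696,000

The entire €8,352,000 passes to the descendants.
That amount (€8,352,000) is divided into 6 shares of €1,392,000: Svea, Eira, and Lorcan each take €1,392,000; Vidar's €1,392,000 share passes to Vidar's issue; Perrin's €1,392,000 share passes to Perrin's issue; Freya's €1,392,000 share passes to Freya's issue.
Vidar's share (€1,392,000) is divided into 3 shares of €464,000: Hanna, Thandi, and Zephyr each take €464,000.
Perrin's share (€1,392,000) is divided into 2 shares of €696,000: Rangi and Nadia each take €696,000.
Freya's share (€1,392,000) is divided into 2 shares of €696,000: Verity takes €696,000; Vikram's €696,000 share passes to Vikram's issue.
Vikram's share (€696,000) is divided into 2 shares of €348,000: Zane and Kira each take €348,000.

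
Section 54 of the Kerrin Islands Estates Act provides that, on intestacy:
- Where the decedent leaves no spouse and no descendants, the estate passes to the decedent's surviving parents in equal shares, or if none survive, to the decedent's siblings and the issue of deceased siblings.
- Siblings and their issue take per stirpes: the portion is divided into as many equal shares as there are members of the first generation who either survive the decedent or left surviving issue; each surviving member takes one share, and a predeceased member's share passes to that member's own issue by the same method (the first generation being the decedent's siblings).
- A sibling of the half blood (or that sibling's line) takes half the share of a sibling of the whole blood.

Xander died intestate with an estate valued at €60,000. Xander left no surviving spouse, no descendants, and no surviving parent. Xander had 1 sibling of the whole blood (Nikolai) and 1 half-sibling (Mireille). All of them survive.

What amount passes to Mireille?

The entire €60,000 passes to the siblings and their issue.
Counting each half-blood sibling's line as half a unit, there are 3/2 units in €60,000, so one unit is €40,000. Whole-blood lines (Nikolai) take €40,000 each; half-blood lines (Mireille) take €20,000 each.

Mireille receives €20,000.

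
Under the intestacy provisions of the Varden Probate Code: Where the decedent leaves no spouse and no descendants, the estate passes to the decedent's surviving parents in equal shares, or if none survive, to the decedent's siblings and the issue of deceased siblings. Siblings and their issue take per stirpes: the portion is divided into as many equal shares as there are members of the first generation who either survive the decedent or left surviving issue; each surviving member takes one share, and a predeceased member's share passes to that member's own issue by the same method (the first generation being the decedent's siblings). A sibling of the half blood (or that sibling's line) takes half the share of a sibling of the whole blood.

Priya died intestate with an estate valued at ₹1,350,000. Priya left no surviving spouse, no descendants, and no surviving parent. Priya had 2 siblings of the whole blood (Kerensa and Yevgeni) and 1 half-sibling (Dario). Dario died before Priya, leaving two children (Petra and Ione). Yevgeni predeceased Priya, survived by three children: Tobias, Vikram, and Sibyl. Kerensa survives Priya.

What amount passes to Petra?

The entire ₹1,350,000 passes to the siblings and their issue.
Counting each half-blood sibling's line as half a unit, there are 5/2 units in ₹1,350,000, so one unit is ₹540,000. Whole-blood lines (Kerensa and Yevgeni) take ₹540,000 each; half-blood lines (Dario) take ₹270,000 each.
Dario's share (₹270,000) is divided into 2 shares of ₹135,000: Petra and Ione each take ₹135,000.
Yevgeni's share (₹540,000) is divided into 3 shares of ₹180,000: Tobias, Vikram, and Sibyl each take ₹180,000.

Petra receives ₹135,000.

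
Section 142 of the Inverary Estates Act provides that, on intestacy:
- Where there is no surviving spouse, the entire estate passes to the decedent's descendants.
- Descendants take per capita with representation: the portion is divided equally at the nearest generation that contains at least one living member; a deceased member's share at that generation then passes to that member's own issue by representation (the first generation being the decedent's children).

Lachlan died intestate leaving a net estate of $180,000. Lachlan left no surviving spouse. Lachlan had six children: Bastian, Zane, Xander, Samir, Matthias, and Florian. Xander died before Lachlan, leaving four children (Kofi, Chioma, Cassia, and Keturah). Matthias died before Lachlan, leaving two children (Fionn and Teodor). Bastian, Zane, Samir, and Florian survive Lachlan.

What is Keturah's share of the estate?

The entire $180,000 passes to the descendants.
That amount ($180,000) is divided into 6 shares of $30,000: Bastian, Zane, Samir, and Florian each take $30,000; Xander's $30,000 share passes to Xander's issue; Matthias's $30,000 share passes to Matthias's issue.
Xander's share ($30,000) is divided into 4 shares of $7,500: Kofi, Chioma, Cassia, and Keturah each take $7,500.
Matthias's share ($30,000) is divided into 2 shares of $15,000: Fionn and Teodor each take $15,000.

Keturah receives $7,500.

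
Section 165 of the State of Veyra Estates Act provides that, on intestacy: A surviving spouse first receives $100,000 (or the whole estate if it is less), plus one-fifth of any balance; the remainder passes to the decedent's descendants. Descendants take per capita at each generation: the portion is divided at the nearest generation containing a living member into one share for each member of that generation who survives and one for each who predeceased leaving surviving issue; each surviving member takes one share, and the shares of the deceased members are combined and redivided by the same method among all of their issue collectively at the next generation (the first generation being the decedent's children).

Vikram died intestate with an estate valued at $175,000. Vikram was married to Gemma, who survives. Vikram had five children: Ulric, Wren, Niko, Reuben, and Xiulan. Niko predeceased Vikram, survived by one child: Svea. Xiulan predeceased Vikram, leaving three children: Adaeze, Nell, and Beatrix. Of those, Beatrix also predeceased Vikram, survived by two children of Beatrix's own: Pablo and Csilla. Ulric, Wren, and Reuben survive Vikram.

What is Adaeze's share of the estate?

Gemma first takes $100,000, leaving a balance of $75,000. Gemma then takes one-fifth of the balance ($15,000), for a total of $115,000. The remaining $60,000 passes to the descendants.
The descendants' portion ($60,000) is divided at the children's generation into 5 shares of $12,000. Ulric, Wren, and Reuben each take $12,000. The 2 shares of the deceased (Niko and Xiulan) are combined into a pool of $24,000.
That pool ($24,000) is divided at the grandchildren's generation into 4 shares of $6,000. Svea, Adaeze, and Nell each take $6,000. The remaining share for the deceased Beatrix ($6,000) is carried to the next generation.
That pool ($6,000) is divided at the great-grandchildren's generation equally among Pablo and Csilla: $3,000 each.

Adaeze receives $6,000.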